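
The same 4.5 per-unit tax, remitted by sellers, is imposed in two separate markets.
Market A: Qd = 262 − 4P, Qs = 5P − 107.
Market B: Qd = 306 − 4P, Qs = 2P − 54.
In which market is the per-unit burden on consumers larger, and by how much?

Market A: pre-tax P* = 41, Q* = 98; post-tax Q = 88; per-unit burden on consumers = 2.5.
Market B: pre-tax P* = 60, Q* = 66; post-tax Q = 60; per-unit burden on consumers = 1.5.
Difference: 2.5 vs 1.5 → market A is larger by 1.

Market A, by 1.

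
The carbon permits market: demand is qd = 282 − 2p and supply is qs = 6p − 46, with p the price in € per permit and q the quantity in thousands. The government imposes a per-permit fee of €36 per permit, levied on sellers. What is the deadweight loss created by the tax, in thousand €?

Deadweight loss = €972 thousand.

Before the tax: set 282 − 2p = 6p − 46 → p* = €41, q* = 200.
With the tax collected from sellers, supply shifts: qs = 6(p − 36) − 46.
New equilibrium: consumers pay €68, sellers receive €32, q = 146. (Wedge: pb − ps = 36.)
Quantity falls by |ΔQ| = |200 − 146| = 54.
DWL = ½ · t · |ΔQ| = ½ · 36 · 54 = €972.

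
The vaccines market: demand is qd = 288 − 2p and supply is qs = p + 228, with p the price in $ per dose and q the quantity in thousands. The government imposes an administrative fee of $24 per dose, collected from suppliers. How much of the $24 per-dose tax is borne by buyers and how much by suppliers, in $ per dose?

Buyers bear $8 per dose; suppliers bear $16 per dose.

Before the tax: set 288 − 2p = p + 228 → p* = $20, q* = 248.
With the tax collected from suppliers, supply shifts: qs = (p − 24) + 228.
Solving gives q = 232 with buyers paying $28 and suppliers receiving $4 (the $24 wedge).
Burden on buyers: $8; on suppliers: $16. (They sum to $24.)
The less price-elastic side of the market bears the larger share of a per-unit tax.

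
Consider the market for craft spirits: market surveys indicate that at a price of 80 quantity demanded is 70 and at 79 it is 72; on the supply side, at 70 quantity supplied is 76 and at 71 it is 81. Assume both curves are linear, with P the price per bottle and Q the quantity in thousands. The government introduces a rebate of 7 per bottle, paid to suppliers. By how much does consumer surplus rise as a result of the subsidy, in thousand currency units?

Demand slope: (72 − 70)/(79 − 80) = -2, so Qd = 230 − 2P.
Supply slope: (81 − 76)/(71 − 70) = 5, so Qs = 5P − 274.
Before the subsidy: set 230 − 2P = 5P − 274 → P* = 72, Q* = 86.
With a per-unit subsidy paid to suppliers, each receives P + 7 per unit sold, so supply becomes Qs = 5(P + 7) − 274.
New equilibrium: consumers pay 67, suppliers receive 74, Q = 96. (Wedge: Pb − Ps = −7.)
ΔCS is the trapezoid between Q = 96 and Q = 86 of height 5: ½ · (86 + 96) · 5 = 455.

Consumer surplus rises by 455 thousand.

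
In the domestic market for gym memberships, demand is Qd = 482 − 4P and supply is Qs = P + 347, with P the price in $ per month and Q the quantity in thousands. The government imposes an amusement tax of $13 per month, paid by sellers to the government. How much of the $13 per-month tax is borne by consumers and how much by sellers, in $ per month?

Consumers bear $2.6 per month; sellers bear $10.4 per month.

Before the tax: set 482 − 4P = P + 347 → P* = $27, Q* = 374.
With the tax collected from sellers, supply shifts: Qs = (P − 13) + 347.
New equilibrium: consumers pay $29.6, sellers receive $16.6, Q = 363.6. (Wedge: Pb − Ps = 13.)
Burden on consumers: $2.6; on sellers: $10.4. (They sum to $13.)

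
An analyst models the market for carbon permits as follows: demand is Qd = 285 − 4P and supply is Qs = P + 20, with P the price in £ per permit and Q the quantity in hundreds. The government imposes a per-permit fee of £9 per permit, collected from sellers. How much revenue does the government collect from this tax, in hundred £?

Without the tax, 285 − 4P = P + 20 gives 5P = 265, so P* = £53 and Q* = 73.
With the tax collected from sellers, supply shifts: Qs = (P − 9) + 20.
Solving gives Q = 65.8 with consumers paying £54.8 and sellers receiving £45.8 (the £9 wedge).
Revenue = t · Q = 9 · 65.8 = £592.2.

Tax revenue = £592.2 hundred.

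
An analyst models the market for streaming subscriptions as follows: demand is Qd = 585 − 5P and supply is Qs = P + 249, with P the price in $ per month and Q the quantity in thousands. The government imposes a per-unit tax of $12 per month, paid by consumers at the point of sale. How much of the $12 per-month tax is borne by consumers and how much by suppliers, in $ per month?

Consumers bear $2 per month; suppliers bear $10 per month.

Before the tax: set 585 − 5P = P + 249 → P* = $56, Q* = 305.
With the tax collected from consumers, demand (in seller-price terms) shifts: Qd = 585 − 5(P + 12).
Solving gives Q = 295 with consumers paying $58 and suppliers receiving $46 (the $12 wedge).
Burden on consumers: $2; on suppliers: $10. (They sum to $12.)
The less price-elastic side of the market bears the larger share of a per-unit tax.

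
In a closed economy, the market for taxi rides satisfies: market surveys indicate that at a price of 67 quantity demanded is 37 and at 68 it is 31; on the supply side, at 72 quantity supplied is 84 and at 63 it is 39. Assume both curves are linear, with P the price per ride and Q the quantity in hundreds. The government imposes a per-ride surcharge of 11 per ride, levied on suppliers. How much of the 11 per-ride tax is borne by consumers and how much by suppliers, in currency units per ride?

Demand slope: (31 − 37)/(68 − 67) = -6, so Qd = 439 − 6P.
Supply slope: (39 − 84)/(63 − 72) = 5, so Qs = 5P − 276.
Before the tax: set 439 − 6P = 5P − 276 → P* = 65, Q* = 49.
With the tax collected from suppliers, supply shifts: Qs = 5(P − 11) − 276.
Solving gives Q = 19 with consumers paying 70 and suppliers receiving 59 (the 11 wedge).
Burden on consumers: 5; on suppliers: 6. (They sum to 11.)
The less price-elastic side of the market bears the larger share of a per-unit tax.

Consumers bear 5 per ride; suppliers bear 6 per ride.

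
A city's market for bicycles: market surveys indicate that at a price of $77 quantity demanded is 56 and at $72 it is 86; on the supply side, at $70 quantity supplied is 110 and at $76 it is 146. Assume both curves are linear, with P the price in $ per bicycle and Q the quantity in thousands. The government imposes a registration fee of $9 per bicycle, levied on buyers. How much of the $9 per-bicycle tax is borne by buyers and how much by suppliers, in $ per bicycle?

Demand slope: (86 − 56)/(72 − 77) = -6, so Qd = 518 − 6P.
Supply slope: (146 − 110)/(76 − 70) = 6, so Qs = 6P − 310.
Without the tax, 518 − 6P = 6P − 310 gives 12P = 828, so P* = $69 and Q* = 104.
With the tax collected from buyers, demand (in seller-price terms) shifts: Qd = 518 − 6(P + 9).
Solving gives Q = 77 with buyers paying $73.5 and suppliers receiving $64.5 (the $9 wedge).
Burden on buyers: $4.5; on suppliers: $4.5. (They sum to $9.)

Buyers bear $4.5 per bicycle; suppliers bear $4.5 per bicycle.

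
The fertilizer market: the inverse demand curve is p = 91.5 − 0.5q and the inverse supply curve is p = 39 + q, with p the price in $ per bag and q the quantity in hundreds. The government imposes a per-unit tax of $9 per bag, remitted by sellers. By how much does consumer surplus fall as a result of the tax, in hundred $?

Inverting to q(p) form: qd = 183 − 2p; qs = p − 39.
Before the tax: set 183 − 2p = p − 39 → p* = $74, q* = 35.
With the tax collected from sellers, supply shifts: qs = (p − 9) − 39.
Solving gives q = 29 with consumers paying $77 and sellers receiving $68 (the $9 wedge).
ΔCS is the trapezoid between Q = 29 and Q = 35 of height $3: ½ · (35 + 29) · 3 = $96.

Consumer surplus falls by $96 hundred.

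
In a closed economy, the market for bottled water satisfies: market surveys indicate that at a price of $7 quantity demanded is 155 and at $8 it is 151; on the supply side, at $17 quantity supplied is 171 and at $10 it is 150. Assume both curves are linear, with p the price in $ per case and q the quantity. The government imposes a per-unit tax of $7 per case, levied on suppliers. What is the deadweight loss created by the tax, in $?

Demand slope: (151 − 155)/(8 − 7) = -4, so qd = 183 − 4p.
Supply slope: (150 − 171)/(10 − 17) = 3, so qs = 3p + 120.
Without the tax, 183 − 4p = 3p + 120 gives 7p = 63, so p* = $9 and q* = 147.
With the tax collected from suppliers, supply shifts: qs = 3(p − 7) + 120.
Solving gives q = 135 with buyers paying $12 and suppliers receiving $5 (the $7 wedge).
Quantity falls by |ΔQ| = |147 − 135| = 12.
DWL = ½ · t · |ΔQ| = ½ · 7 · 12 = $42.

Deadweight loss = $42.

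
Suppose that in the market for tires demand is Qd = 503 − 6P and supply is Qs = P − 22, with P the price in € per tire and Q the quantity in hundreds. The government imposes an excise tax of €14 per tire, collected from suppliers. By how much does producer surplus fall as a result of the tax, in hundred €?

Producer surplus falls by €564 hundred.

Before the tax: set 503 − 6P = P − 22 → P* = €75, Q* = 53.
With the tax collected from suppliers, supply shifts: Qs = (P − 14) − 22.
New equilibrium: buyers pay €77, suppliers receive €63, Q = 41. (Wedge: Pb − Ps = 14.)
ΔPS is the trapezoid between Q = 41 and Q = 53 of height €12: ½ · (53 + 41) · 12 = €564.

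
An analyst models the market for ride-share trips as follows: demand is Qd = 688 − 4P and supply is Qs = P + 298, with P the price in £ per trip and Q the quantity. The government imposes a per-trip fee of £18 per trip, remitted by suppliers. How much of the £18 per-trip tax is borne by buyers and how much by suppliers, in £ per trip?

Before the tax: set 688 − 4P = P + 298 → P* = £78, Q* = 376.
With the tax collected from suppliers, supply shifts: Qs = (P − 18) + 298.
Solving gives Q = 361.6 with buyers paying £81.6 and suppliers receiving £63.6 (the £18 wedge).
Burden on buyers: £3.6; on suppliers: £14.4. (They sum to £18.)
The less price-elastic side of the market bears the larger share of a per-unit tax.

Buyers bear £3.6 per trip; suppliers bear £14.4 per trip.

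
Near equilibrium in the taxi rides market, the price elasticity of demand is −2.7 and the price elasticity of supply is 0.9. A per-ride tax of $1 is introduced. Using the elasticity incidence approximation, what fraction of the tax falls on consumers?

Incidence ratio: consumers' share ≈ εs / (εs + |εd|) = 0.9 / (0.9 + 2.7) = 0.25.
Supply is the less elastic side, so consumers bear the smaller share.

Consumers' share ≈ 0.25.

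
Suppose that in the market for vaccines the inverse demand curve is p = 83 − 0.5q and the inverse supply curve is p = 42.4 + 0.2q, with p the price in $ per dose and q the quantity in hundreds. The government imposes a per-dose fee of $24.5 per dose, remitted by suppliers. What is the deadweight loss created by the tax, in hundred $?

Deadweight loss = $428.75 hundred.

Rewrite in direct form: qd = 166 − 2p and qs = 5p − 212.
Without the tax, 166 − 2p = 5p − 212 gives 7p = 378, so p* = $54 and q* = 58.
With the tax collected from suppliers, supply shifts: qs = 5(p − 24.5) − 212.
New equilibrium: buyers pay $71.5, suppliers receive $47, q = 23. (Wedge: pb − ps = 24.5.)
Quantity falls by |ΔQ| = |58 − 23| = 35.
DWL = ½ · t · |ΔQ| = ½ · 24.5 · 35 = $428.75.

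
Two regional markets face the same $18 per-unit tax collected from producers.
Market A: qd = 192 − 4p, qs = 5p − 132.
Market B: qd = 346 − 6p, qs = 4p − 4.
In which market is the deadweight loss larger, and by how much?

Market B, by $28.8.

Market A: pre-tax p* = $36, q* = 48; post-tax q = 8; deadweight loss = $360.
Market B: pre-tax p* = $35, q* = 136; post-tax q = 92.8; deadweight loss = $388.8.
Difference: $360 vs $388.8 → market B is larger by $28.8.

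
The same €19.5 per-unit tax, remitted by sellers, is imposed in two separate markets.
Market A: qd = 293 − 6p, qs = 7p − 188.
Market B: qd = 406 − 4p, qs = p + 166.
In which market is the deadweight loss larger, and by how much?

Market A: pre-tax p* = €37, q* = 71; post-tax q = 8; deadweight loss = €614.25.
Market B: pre-tax p* = €48, q* = 214; post-tax q = 198.4; deadweight loss = €152.1.
Difference: €614.25 vs €152.1 → market A is larger by €462.15.

Market A, by €462.15.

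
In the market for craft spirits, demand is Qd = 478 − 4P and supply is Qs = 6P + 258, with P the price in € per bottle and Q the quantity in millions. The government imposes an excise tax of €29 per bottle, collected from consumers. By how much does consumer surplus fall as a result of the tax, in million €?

Consumer surplus falls by €6180.48 million.

Before the tax: set 478 − 4P = 6P + 258 → P* = €22, Q* = 390.
With the tax collected from consumers, demand (in seller-price terms) shifts: Qd = 478 − 4(P + 29).
New equilibrium: consumers pay €39.4, producers receive €10.4, Q = 320.4. (Wedge: Pb − Ps = 29.)
ΔCS is the trapezoid between Q = 320.4 and Q = 390 of height €17.4: ½ · (390 + 320.4) · 17.4 = €6180.48.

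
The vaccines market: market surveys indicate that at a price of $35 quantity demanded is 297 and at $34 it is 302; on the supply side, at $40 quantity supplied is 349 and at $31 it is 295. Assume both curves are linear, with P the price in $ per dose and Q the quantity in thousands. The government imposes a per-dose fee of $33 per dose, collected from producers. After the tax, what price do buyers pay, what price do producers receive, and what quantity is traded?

Buyers pay $51; producers receive $18; quantity = 217.

Demand slope: (302 − 297)/(34 − 35) = -5, so Qd = 472 − 5P.
Supply slope: (295 − 349)/(31 − 40) = 6, so Qs = 6P + 109.
Before the tax: set 472 − 5P = 6P + 109 → P* = $33, Q* = 307.
With the tax collected from producers, supply shifts: Qs = 6(P − 33) + 109.
New equilibrium: buyers pay $51, producers receive $18, Q = 217. (Wedge: Pb − Ps = 33.)
The less price-elastic side of the market bears the larger share of a per-unit tax.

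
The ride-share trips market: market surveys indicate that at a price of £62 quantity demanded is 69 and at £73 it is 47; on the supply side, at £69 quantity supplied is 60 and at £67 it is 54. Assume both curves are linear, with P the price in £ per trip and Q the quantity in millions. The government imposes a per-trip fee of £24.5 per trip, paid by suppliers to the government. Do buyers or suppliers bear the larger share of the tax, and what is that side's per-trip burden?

Demand slope: (47 − 69)/(73 − 62) = -2, so Qd = 193 − 2P.
Supply slope: (54 − 60)/(67 − 69) = 3, so Qs = 3P − 147.
Before the tax: set 193 − 2P = 3P − 147 → P* = £68, Q* = 57.
With the tax collected from suppliers, supply shifts: Qs = 3(P − 24.5) − 147.
Solving gives Q = 27.6 with buyers paying £82.7 and suppliers receiving £58.2 (the £24.5 wedge).
Per-trip burden: buyers £14.7, suppliers £9.8.
Buyers take the larger share because demand is less price-elastic here (demand slope 2 vs supply slope 3).

Buyers bear the larger share: £14.7 per trip.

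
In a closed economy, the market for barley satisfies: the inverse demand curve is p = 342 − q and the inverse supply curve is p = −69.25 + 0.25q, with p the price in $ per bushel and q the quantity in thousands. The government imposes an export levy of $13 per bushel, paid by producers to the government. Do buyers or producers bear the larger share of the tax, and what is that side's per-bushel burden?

Inverting to q(p) form: qd = 342 − p; qs = 4p + 277.
Without the tax, 342 − p = 4p + 277 gives 5p = 65, so p* = $13 and q* = 329.
With the tax collected from producers, supply shifts: qs = 4(p − 13) + 277.
New equilibrium: buyers pay $23.4, producers receive $10.4, q = 318.6. (Wedge: pb − ps = 13.)
Per-bushel burden: buyers $10.4, producers $2.6.
Buyers take the larger share because demand is less price-elastic here (demand slope 1 vs supply slope 4).
The less price-elastic side of the market bears the larger share of a per-unit tax.

Buyers bear the larger share: $10.4 per bushel.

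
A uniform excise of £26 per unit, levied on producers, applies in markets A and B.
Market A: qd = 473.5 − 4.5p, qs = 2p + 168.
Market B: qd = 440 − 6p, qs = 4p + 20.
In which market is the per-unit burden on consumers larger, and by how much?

Market B, by £2.4.

Market A: pre-tax p* = £47, q* = 262; post-tax q = 226; per-unit burden on consumers = £8.
Market B: pre-tax p* = £42, q* = 188; post-tax q = 125.6; per-unit burden on consumers = £10.4.
Difference: £8 vs £10.4 → market B is larger by £2.4.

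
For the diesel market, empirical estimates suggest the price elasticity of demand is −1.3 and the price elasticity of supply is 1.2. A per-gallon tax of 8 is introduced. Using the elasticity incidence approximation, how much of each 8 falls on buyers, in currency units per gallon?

Incidence ratio: buyers' share ≈ εs / (εs + |εd|) = 1.2 / (1.2 + 1.3) = 0.48.
So buyers bear ≈ 0.48 × 8 = 3.84; producers bear 4.16.

Buyers bear ≈ 3.84 per gallon.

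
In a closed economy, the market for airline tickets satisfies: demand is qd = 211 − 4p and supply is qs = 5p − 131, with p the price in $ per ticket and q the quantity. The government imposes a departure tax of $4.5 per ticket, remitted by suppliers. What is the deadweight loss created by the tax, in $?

Before the tax: set 211 − 4p = 5p − 131 → p* = $38, q* = 59.
With the tax collected from suppliers, supply shifts: qs = 5(p − 4.5) − 131.
Solving gives q = 49 with consumers paying $40.5 and suppliers receiving $36 (the $4.5 wedge).
Quantity falls by |ΔQ| = |59 − 49| = 10.
DWL = ½ · t · |ΔQ| = ½ · 4.5 · 10 = $22.5.

Deadweight loss = $22.5.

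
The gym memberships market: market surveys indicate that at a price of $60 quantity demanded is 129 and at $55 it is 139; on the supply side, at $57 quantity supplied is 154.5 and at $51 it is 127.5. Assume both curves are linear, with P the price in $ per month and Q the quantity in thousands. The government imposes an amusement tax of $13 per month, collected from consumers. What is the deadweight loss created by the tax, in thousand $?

Deadweight loss = $117 thousand.

Demand slope: (139 − 129)/(55 − 60) = -2, so Qd = 249 − 2P.
Supply slope: (127.5 − 154.5)/(51 − 57) = 4.5, so Qs = 4.5P − 102.
Without the tax, 249 − 2P = 4.5P − 102 gives 6.5P = 351, so P* = $54 and Q* = 141.
With the tax collected from consumers, demand (in seller-price terms) shifts: Qd = 249 − 2(P + 13).
Solving gives Q = 123 with consumers paying $63 and sellers receiving $50 (the $13 wedge).
Quantity falls by |ΔQ| = |141 − 123| = 18.
DWL = ½ · t · |ΔQ| = ½ · 13 · 18 = $117.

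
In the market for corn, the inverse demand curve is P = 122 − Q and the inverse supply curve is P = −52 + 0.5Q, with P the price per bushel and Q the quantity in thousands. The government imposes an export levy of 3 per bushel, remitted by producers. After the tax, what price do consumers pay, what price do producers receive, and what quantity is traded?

Consumers pay 8; producers receive 5; quantity = 114.

Rewrite in direct form: Qd = 122 − P and Qs = 2P + 104.
Before the tax: set 122 − P = 2P + 104 → P* = 6, Q* = 116.
With the tax collected from producers, supply shifts: Qs = 2(P − 3) + 104.
New equilibrium: consumers pay 8, producers receive 5, Q = 114. (Wedge: Pb − Ps = 3.)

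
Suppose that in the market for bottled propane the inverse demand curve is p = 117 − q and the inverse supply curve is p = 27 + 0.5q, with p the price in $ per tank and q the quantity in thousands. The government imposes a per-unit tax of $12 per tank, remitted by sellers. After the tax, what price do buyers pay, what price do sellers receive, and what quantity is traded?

Rewrite in direct form: qd = 117 − p and qs = 2p − 54.
Before the tax: set 117 − p = 2p − 54 → p* = $57, q* = 60.
With the tax collected from sellers, supply shifts: qs = 2(p − 12) − 54.
Solving gives q = 52 with buyers paying $65 and sellers receiving $53 (the $12 wedge).

Buyers pay $65; sellers receive $53; quantity = 52.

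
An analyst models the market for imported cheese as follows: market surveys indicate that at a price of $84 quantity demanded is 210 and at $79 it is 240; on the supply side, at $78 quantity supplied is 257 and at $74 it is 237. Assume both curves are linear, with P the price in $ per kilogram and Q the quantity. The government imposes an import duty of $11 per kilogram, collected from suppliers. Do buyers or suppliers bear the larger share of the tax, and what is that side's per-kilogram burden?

Suppliers bear the larger share: $6 per kilogram.

Demand slope: (240 − 210)/(79 − 84) = -6, so Qd = 714 − 6P.
Supply slope: (237 − 257)/(74 − 78) = 5, so Qs = 5P − 133.
Before the tax: set 714 − 6P = 5P − 133 → P* = $77, Q* = 252.
With the tax collected from suppliers, supply shifts: Qs = 5(P − 11) − 133.
Solving gives Q = 222 with buyers paying $82 and suppliers receiving $71 (the $11 wedge).
Per-kilogram burden: buyers $5, suppliers $6.
Suppliers take the larger share because supply is less price-elastic here (demand slope 6 vs supply slope 5).
The less price-elastic side of the market bears the larger share of a per-unit tax.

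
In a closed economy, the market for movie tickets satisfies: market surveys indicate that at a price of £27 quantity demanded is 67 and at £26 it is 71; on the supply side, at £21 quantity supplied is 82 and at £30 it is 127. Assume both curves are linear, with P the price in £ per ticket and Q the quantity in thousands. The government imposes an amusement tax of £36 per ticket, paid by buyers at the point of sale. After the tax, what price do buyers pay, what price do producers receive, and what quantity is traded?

Buyers pay £42; producers receive £6; quantity = 7.

Demand slope: (71 − 67)/(26 − 27) = -4, so Qd = 175 − 4P.
Supply slope: (127 − 82)/(30 − 21) = 5, so Qs = 5P − 23.
Before the tax: set 175 − 4P = 5P − 23 → P* = £22, Q* = 87.
With the tax collected from buyers, demand (in seller-price terms) shifts: Qd = 175 − 4(P + 36).
Solving gives Q = 7 with buyers paying £42 and producers receiving £6 (the £36 wedge).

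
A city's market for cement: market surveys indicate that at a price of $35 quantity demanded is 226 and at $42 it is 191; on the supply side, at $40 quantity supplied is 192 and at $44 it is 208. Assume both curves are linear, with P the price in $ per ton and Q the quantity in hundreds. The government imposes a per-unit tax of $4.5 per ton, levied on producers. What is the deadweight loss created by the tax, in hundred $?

Deadweight loss = $22.5 hundred.

Demand slope: (191 − 226)/(42 − 35) = -5, so Qd = 401 − 5P.
Supply slope: (208 − 192)/(44 − 40) = 4, so Qs = 4P + 32.
Without the tax, 401 − 5P = 4P + 32 gives 9P = 369, so P* = $41 and Q* = 196.
With the tax collected from producers, supply shifts: Qs = 4(P − 4.5) + 32.
Solving gives Q = 186 with consumers paying $43 and producers receiving $38.5 (the $4.5 wedge).
Quantity falls by |ΔQ| = |196 − 186| = 10.
DWL = ½ · t · |ΔQ| = ½ · 4.5 · 10 = $22.5.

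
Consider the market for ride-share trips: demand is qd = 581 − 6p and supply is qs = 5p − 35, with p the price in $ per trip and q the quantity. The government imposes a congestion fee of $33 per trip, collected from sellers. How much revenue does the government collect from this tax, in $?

Before the tax: set 581 − 6p = 5p − 35 → p* = $56, q* = 245.
With the tax collected from sellers, supply shifts: qs = 5(p − 33) − 35.
New equilibrium: buyers pay $71, sellers receive $38, q = 155. (Wedge: pb − ps = 33.)
Revenue = t · Q = 33 · 155 = $5115.

Tax revenue = $5115.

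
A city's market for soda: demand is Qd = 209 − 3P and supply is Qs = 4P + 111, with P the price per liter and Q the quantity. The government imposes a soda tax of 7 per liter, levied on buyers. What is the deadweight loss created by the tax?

Deadweight loss = 42.

Without the tax, 209 − 3P = 4P + 111 gives 7P = 98, so P* = 14 and Q* = 167.
With the tax collected from buyers, demand (in seller-price terms) shifts: Qd = 209 − 3(P + 7).
Solving gives Q = 155 with buyers paying 18 and suppliers receiving 11 (the 7 wedge).
Quantity falls by |ΔQ| = |167 − 155| = 12.
DWL = ½ · t · |ΔQ| = ½ · 7 · 12 = 42.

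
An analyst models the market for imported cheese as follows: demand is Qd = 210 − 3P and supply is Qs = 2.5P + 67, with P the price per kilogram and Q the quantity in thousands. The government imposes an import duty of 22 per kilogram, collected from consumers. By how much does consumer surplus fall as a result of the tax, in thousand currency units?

Consumer surplus falls by 1170 thousand.

Before the tax: set 210 − 3P = 2.5P + 67 → P* = 26, Q* = 132.
With the tax collected from consumers, demand (in seller-price terms) shifts: Qd = 210 − 3(P + 22).
Solving gives Q = 102 with consumers paying 36 and producers receiving 14 (the 22 wedge).
ΔCS is the trapezoid between Q = 102 and Q = 132 of height 10: ½ · (132 + 102) · 10 = 1170.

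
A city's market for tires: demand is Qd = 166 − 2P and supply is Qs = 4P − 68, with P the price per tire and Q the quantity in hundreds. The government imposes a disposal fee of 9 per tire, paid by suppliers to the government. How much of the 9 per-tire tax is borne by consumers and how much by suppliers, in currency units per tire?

Consumers bear 6 per tire; suppliers bear 3 per tire.

Before the tax: set 166 − 2P = 4P − 68 → P* = 39, Q* = 88.
With the tax collected from suppliers, supply shifts: Qs = 4(P − 9) − 68.
New equilibrium: consumers pay 45, suppliers receive 36, Q = 76. (Wedge: Pb − Ps = 9.)
Burden on consumers: 6; on suppliers: 3. (They sum to 9.)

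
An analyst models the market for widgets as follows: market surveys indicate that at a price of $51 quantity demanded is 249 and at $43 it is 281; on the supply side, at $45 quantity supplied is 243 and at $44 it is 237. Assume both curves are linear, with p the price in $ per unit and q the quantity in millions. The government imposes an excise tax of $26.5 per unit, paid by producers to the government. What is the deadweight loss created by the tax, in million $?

Demand slope: (281 − 249)/(43 − 51) = -4, so qd = 453 − 4p.
Supply slope: (237 − 243)/(44 − 45) = 6, so qs = 6p − 27.
Without the tax, 453 − 4p = 6p − 27 gives 10p = 480, so p* = $48 and q* = 261.
With the tax collected from producers, supply shifts: qs = 6(p − 26.5) − 27.
Solving gives q = 197.4 with buyers paying $63.9 and producers receiving $37.4 (the $26.5 wedge).
Quantity falls by |ΔQ| = |261 − 197.4| = 63.6.
DWL = ½ · t · |ΔQ| = ½ · 26.5 · 63.6 = $842.7.

Deadweight loss = $842.7 million.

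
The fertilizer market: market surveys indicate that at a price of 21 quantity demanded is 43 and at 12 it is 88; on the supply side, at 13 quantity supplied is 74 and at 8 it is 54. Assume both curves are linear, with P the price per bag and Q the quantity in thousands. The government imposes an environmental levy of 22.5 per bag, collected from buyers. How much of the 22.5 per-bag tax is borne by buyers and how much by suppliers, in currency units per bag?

Buyers bear 10 per bag; suppliers bear 12.5 per bag.

Demand slope: (88 − 43)/(12 − 21) = -5, so Qd = 148 − 5P.
Supply slope: (54 − 74)/(8 − 13) = 4, so Qs = 4P + 22.
Without the tax, 148 − 5P = 4P + 22 gives 9P = 126, so P* = 14 and Q* = 78.
With the tax collected from buyers, demand (in seller-price terms) shifts: Qd = 148 − 5(P + 22.5).
Solving gives Q = 28 with buyers paying 24 and suppliers receiving 1.5 (the 22.5 wedge).
Burden on buyers: 10; on suppliers: 12.5. (They sum to 22.5.)
The less price-elastic side of the market bears the larger share of a per-unit tax.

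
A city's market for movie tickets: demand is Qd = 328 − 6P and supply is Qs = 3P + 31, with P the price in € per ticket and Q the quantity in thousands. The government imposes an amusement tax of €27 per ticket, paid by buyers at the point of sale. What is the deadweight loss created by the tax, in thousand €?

Deadweight loss = €729 thousand.

Without the tax, 328 − 6P = 3P + 31 gives 9P = 297, so P* = €33 and Q* = 130.
With the tax collected from buyers, demand (in seller-price terms) shifts: Qd = 328 − 6(P + 27).
New equilibrium: buyers pay €42, sellers receive €15, Q = 76. (Wedge: Pb − Ps = 27.)
Quantity falls by |ΔQ| = |130 − 76| = 54.
DWL = ½ · t · |ΔQ| = ½ · 27 · 54 = €729.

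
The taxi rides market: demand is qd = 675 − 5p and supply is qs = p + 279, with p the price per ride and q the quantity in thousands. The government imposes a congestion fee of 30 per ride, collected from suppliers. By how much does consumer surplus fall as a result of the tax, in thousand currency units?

Before the tax: set 675 − 5p = p + 279 → p* = 66, q* = 345.
With the tax collected from suppliers, supply shifts: qs = (p − 30) + 279.
Solving gives q = 320 with consumers paying 71 and suppliers receiving 41 (the 30 wedge).
ΔCS is the trapezoid between Q = 320 and Q = 345 of height 5: ½ · (345 + 320) · 5 = 1662.5.

Consumer surplus falls by 1662.5 thousand.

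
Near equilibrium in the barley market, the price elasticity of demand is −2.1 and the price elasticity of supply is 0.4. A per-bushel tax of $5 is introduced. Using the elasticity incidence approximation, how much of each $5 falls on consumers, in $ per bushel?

Consumers bear ≈ $0.8 per bushel.

Incidence ratio: consumers' share ≈ εs / (εs + |εd|) = 0.4 / (0.4 + 2.1) = 0.16.
So consumers bear ≈ 0.16 × $5 = $0.8; producers bear $4.2.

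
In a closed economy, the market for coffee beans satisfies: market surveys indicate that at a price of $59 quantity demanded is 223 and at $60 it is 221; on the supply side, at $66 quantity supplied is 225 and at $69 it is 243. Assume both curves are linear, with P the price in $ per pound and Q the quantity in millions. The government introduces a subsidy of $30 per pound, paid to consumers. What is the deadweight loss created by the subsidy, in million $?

Deadweight loss = $675 million.

Demand slope: (221 − 223)/(60 − 59) = -2, so Qd = 341 − 2P.
Supply slope: (243 − 225)/(69 − 66) = 6, so Qs = 6P − 171.
Without the subsidy, 341 − 2P = 6P − 171 gives 8P = 512, so P* = $64 and Q* = 213.
With a per-unit subsidy paid to consumers, each effectively pays P − 30, so demand becomes Qd = 341 − 2(P − 30).
Solving gives Q = 258 with consumers paying $41.5 and sellers receiving $71.5 (the $30 wedge).
Quantity rises by |ΔQ| = |213 − 258| = 45.
DWL = ½ · t · |ΔQ| = ½ · 30 · 45 = $675.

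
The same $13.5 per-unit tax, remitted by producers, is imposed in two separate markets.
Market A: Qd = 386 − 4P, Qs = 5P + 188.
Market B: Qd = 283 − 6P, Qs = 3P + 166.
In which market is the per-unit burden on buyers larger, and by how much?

Market A: pre-tax P* = $22, Q* = 298; post-tax Q = 268; per-unit burden on buyers = $7.5.
Market B: pre-tax P* = $13, Q* = 205; post-tax Q = 178; per-unit burden on buyers = $4.5.
Difference: $7.5 vs $4.5 → market A is larger by $3.

Market A, by $3.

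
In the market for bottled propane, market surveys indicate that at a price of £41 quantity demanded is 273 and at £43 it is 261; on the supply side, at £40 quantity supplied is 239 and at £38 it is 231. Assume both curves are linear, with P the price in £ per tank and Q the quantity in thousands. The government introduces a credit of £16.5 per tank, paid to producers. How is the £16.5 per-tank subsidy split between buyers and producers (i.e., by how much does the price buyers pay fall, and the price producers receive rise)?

Buyers gain £6.6 per tank; producers gain £9.9 per tank.

Demand slope: (261 − 273)/(43 − 41) = -6, so Qd = 519 − 6P.
Supply slope: (231 − 239)/(38 − 40) = 4, so Qs = 4P + 79.
Without the subsidy, 519 − 6P = 4P + 79 gives 10P = 440, so P* = £44 and Q* = 255.
With a per-unit subsidy paid to producers, each receives P + 16.5 per unit sold, so supply becomes Qs = 4(P + 16.5) + 79.
New equilibrium: buyers pay £37.4, producers receive £53.9, Q = 294.6. (Wedge: Pb − Ps = −16.5.)
Gain to buyers: £6.6; to producers: £9.9. (They sum to £16.5.)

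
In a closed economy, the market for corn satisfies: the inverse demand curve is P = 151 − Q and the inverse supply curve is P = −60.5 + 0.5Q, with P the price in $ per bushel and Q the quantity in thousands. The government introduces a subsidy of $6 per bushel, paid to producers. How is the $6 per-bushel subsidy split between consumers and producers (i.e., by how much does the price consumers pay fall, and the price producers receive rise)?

Rewrite in direct form: Qd = 151 − P and Qs = 2P + 121.
Without the subsidy, 151 − P = 2P + 121 gives 3P = 30, so P* = $10 and Q* = 141.
With a per-unit subsidy paid to producers, each receives P + 6 per unit sold, so supply becomes Qs = 2(P + 6) + 121.
Solving gives Q = 145 with consumers paying $6 and producers receiving $12 (the $6 wedge).
Gain to consumers: $4; to producers: $2. (They sum to $6.)

Consumers gain $4 per bushel; producers gain $2 per bushel.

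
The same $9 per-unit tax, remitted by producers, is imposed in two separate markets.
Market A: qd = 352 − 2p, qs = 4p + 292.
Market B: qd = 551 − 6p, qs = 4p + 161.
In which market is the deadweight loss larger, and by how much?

Market A: pre-tax p* = $10, q* = 332; post-tax q = 320; deadweight loss = $54.
Market B: pre-tax p* = $39, q* = 317; post-tax q = 295.4; deadweight loss = $97.2.
Difference: $54 vs $97.2 → market B is larger by $43.2.

Market B, by $43.2.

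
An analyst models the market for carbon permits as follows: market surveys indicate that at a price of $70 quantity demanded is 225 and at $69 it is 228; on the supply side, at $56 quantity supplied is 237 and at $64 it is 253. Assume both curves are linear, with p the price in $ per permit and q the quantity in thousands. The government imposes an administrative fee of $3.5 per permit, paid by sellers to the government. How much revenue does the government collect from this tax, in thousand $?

Tax revenue = $856.8 thousand.

Demand slope: (228 − 225)/(69 − 70) = -3, so qd = 435 − 3p.
Supply slope: (253 − 237)/(64 − 56) = 2, so qs = 2p + 125.
Without the tax, 435 − 3p = 2p + 125 gives 5p = 310, so p* = $62 and q* = 249.
With the tax collected from sellers, supply shifts: qs = 2(p − 3.5) + 125.
New equilibrium: buyers pay $63.4, sellers receive $59.9, q = 244.8. (Wedge: pb − ps = 3.5.)
Revenue = t · Q = 3.5 · 244.8 = $856.8.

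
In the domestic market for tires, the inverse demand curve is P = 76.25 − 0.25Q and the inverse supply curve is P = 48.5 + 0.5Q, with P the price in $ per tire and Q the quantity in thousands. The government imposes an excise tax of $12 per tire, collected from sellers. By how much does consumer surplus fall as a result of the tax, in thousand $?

Inverting to Q(P) form: Qd = 305 − 4P; Qs = 2P − 97.
Before the tax: set 305 − 4P = 2P − 97 → P* = $67, Q* = 37.
With the tax collected from sellers, supply shifts: Qs = 2(P − 12) − 97.
New equilibrium: consumers pay $71, sellers receive $59, Q = 21. (Wedge: Pb − Ps = 12.)
ΔCS is the trapezoid between Q = 21 and Q = 37 of height $4: ½ · (37 + 21) · 4 = $116.

Consumer surplus falls by $116 thousand.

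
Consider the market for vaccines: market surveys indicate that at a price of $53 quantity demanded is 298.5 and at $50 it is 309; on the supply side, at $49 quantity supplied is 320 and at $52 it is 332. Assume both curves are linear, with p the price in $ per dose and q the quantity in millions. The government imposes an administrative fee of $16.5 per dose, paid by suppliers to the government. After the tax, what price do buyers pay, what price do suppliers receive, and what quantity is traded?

Demand slope: (309 − 298.5)/(50 − 53) = -3.5, so qd = 484 − 3.5p.
Supply slope: (332 − 320)/(52 − 49) = 4, so qs = 4p + 124.
Before the tax: set 484 − 3.5p = 4p + 124 → p* = $48, q* = 316.
With the tax collected from suppliers, supply shifts: qs = 4(p − 16.5) + 124.
New equilibrium: buyers pay $56.8, suppliers receive $40.3, q = 285.2. (Wedge: pb − ps = 16.5.)

Buyers pay $56.8; suppliers receive $40.3; quantity = 285.2.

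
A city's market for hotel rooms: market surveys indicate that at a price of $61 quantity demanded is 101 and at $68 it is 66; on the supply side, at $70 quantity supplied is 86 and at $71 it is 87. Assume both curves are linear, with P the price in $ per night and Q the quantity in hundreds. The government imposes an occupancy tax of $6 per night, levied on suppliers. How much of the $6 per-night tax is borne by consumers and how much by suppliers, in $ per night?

Consumers bear $1 per night; suppliers bear $5 per night.

Demand slope: (66 − 101)/(68 − 61) = -5, so Qd = 406 − 5P.
Supply slope: (87 − 86)/(71 − 70) = 1, so Qs = P + 16.
Before the tax: set 406 − 5P = P + 16 → P* = $65, Q* = 81.
With the tax collected from suppliers, supply shifts: Qs = (P − 6) + 16.
New equilibrium: consumers pay $66, suppliers receive $60, Q = 76. (Wedge: Pb − Ps = 6.)
Burden on consumers: $1; on suppliers: $5. (They sum to $6.)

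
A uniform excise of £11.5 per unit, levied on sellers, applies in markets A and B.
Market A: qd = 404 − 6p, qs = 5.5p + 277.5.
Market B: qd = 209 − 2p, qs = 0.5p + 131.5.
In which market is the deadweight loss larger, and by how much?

Market A: pre-tax p* = £11, q* = 338; post-tax q = 305; deadweight loss = £189.75.
Market B: pre-tax p* = £31, q* = 147; post-tax q = 142.4; deadweight loss = £26.45.
Difference: £189.75 vs £26.45 → market A is larger by £163.3.

Market A, by £163.3.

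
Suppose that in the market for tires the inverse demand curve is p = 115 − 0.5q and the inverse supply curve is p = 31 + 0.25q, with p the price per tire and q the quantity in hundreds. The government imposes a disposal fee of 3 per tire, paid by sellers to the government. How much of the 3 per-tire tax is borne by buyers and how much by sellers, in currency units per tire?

Inverting to q(p) form: qd = 230 − 2p; qs = 4p − 124.
Before the tax: set 230 − 2p = 4p − 124 → p* = 59, q* = 112.
With the tax collected from sellers, supply shifts: qs = 4(p − 3) − 124.
Solving gives q = 108 with buyers paying 61 and sellers receiving 58 (the 3 wedge).
Burden on buyers: 2; on sellers: 1. (They sum to 3.)
The less price-elastic side of the market bears the larger share of a per-unit tax.

Buyers bear 2 per tire; sellers bear 1 per tire.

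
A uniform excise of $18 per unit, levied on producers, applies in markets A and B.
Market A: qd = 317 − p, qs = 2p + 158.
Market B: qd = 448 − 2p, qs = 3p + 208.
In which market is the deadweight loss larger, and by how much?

Market B, by $86.4.

Market A: pre-tax p* = $53, q* = 264; post-tax q = 252; deadweight loss = $108.
Market B: pre-tax p* = $48, q* = 352; post-tax q = 330.4; deadweight loss = $194.4.
Difference: $108 vs $194.4 → market B is larger by $86.4.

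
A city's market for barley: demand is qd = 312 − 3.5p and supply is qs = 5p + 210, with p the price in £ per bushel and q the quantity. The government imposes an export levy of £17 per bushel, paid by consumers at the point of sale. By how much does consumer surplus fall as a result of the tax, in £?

Consumer surplus falls by £2525.

Without the tax, 312 − 3.5p = 5p + 210 gives 8.5p = 102, so p* = £12 and q* = 270.
With the tax collected from consumers, demand (in seller-price terms) shifts: qd = 312 − 3.5(p + 17).
New equilibrium: consumers pay £22, sellers receive £5, q = 235. (Wedge: pb − ps = 17.)
ΔCS is the trapezoid between Q = 235 and Q = 270 of height £10: ½ · (270 + 235) · 10 = £2525.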